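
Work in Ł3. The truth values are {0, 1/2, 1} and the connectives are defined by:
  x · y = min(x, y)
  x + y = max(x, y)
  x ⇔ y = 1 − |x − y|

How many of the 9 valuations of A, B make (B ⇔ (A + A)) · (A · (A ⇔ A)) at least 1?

1

A = 0, B = 0 ↦ 0  <
A = 0, B = 1/2 ↦ 0  <
A = 0, B = 1 ↦ 0  <
A = 1/2, B = 0 ↦ 1/2  <
A = 1/2, B = 1/2 ↦ 1/2  <
A = 1/2, B = 1 ↦ 1/2  <
A = 1, B = 0 ↦ 0  <
A = 1, B = 1/2 ↦ 1/2  <
A = 1, B = 1 ↦ 1  ≥
So 1 of the 9 assignments meets the threshold.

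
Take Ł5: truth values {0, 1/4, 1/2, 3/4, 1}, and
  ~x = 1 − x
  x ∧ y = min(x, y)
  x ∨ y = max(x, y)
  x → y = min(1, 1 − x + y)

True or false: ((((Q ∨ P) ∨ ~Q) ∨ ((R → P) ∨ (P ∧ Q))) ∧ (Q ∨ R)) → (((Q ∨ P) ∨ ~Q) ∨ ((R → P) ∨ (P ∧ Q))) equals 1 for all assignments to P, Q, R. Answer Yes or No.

Yes

At P = 3/4, Q = 0, R = 1/2, for instance:
Q ∨ P = 0 ∨ 3/4 = 3/4
~Q = ~0 = 1
(Q ∨ P) ∨ ~Q = 3/4 ∨ 1 = 1
R → P = 1/2 → 3/4 = 1
P ∧ Q = 3/4 ∧ 0 = 0
(R → P) ∨ (P ∧ Q) = 1 ∨ 0 = 1
((Q ∨ P) ∨ ~Q) ∨ ((R → P) ∨ (P ∧ Q)) = 1 ∨ 1 = 1
Q ∨ R = 0 ∨ 1/2 = 1/2
(((Q ∨ P) ∨ ~Q) ∨ ((R → P) ∨ (P ∧ Q))) ∧ (Q ∨ R) = 1 ∧ 1/2 = 1/2
((((Q ∨ P) ∨ ~Q) ∨ ((R → P) ∨ (P ∧ Q))) ∧ (Q ∨ R)) → (((Q ∨ P) ∨ ~Q) ∨ ((R → P) ∨ (P ∧ Q))) = 1/2 → 1 = 1
and checking the remaining 124 assignments likewise gives ≥ 1 in every case.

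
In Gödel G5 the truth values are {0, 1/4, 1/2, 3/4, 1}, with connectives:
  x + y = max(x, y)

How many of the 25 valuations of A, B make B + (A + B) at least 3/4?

value 1: 9 assignments (counts)
value 3/4: 7 assignments (counts)
value 1/2: 5 assignments
value 1/4: 3 assignments
value 0: 1 assignment
So 16 of the 25 assignments meet the threshold.

16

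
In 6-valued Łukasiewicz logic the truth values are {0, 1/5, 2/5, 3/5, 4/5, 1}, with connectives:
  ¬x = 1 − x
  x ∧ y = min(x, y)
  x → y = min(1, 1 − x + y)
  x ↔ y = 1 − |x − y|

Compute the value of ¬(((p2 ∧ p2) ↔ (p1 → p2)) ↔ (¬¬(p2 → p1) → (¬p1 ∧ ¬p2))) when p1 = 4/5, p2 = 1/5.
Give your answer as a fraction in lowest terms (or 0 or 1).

p2 ∧ p2 = 1/5 ∧ 1/5 = 1/5
p1 → p2 = 4/5 → 1/5 = 2/5
(p2 ∧ p2) ↔ (p1 → p2) = 1/5 ↔ 2/5 = 4/5
p2 → p1 = 1/5 → 4/5 = 1
¬(p2 → p1) = ¬1 = 0
¬¬(p2 → p1) = ¬0 = 1
¬p1 = ¬4/5 = 1/5
¬p2 = ¬1/5 = 4/5
¬p1 ∧ ¬p2 = 1/5 ∧ 4/5 = 1/5
¬¬(p2 → p1) → (¬p1 ∧ ¬p2) = 1 → 1/5 = 1/5
((p2 ∧ p2) ↔ (p1 → p2)) ↔ (¬¬(p2 → p1) → (¬p1 ∧ ¬p2)) = 4/5 ↔ 1/5 = 2/5
¬(((p2 ∧ p2) ↔ (p1 → p2)) ↔ (¬¬(p2 → p1) → (¬p1 ∧ ¬p2))) = ¬2/5 = 3/5

3/5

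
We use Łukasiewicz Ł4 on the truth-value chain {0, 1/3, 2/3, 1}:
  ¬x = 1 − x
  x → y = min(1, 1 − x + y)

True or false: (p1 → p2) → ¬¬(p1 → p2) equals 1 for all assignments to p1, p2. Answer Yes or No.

Yes

p1 = 0, p2 = 0 ↦ 1
p1 = 0, p2 = 1/3 ↦ 1
p1 = 0, p2 = 2/3 ↦ 1
p1 = 0, p2 = 1 ↦ 1
p1 = 1/3, p2 = 0 ↦ 1
p1 = 1/3, p2 = 1/3 ↦ 1
p1 = 1/3, p2 = 2/3 ↦ 1
p1 = 1/3, p2 = 1 ↦ 1
p1 = 2/3, p2 = 0 ↦ 1
p1 = 2/3, p2 = 1/3 ↦ 1
p1 = 2/3, p2 = 2/3 ↦ 1
p1 = 2/3, p2 = 1 ↦ 1
p1 = 1, p2 = 0 ↦ 1
p1 = 1, p2 = 1/3 ↦ 1
p1 = 1, p2 = 2/3 ↦ 1
p1 = 1, p2 = 1 ↦ 1
Every assignment gives a value ≥ 1.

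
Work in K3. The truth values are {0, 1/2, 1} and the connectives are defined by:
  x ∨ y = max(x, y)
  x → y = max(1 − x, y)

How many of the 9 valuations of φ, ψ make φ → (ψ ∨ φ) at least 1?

7

φ = 0, ψ = 0 ↦ 1  ≥
φ = 0, ψ = 1/2 ↦ 1  ≥
φ = 0, ψ = 1 ↦ 1  ≥
φ = 1/2, ψ = 0 ↦ 1/2  <
φ = 1/2, ψ = 1/2 ↦ 1/2  <
φ = 1/2, ψ = 1 ↦ 1  ≥
φ = 1, ψ = 0 ↦ 1  ≥
φ = 1, ψ = 1/2 ↦ 1  ≥
φ = 1, ψ = 1 ↦ 1  ≥
So 7 of the 9 assignments meet the threshold.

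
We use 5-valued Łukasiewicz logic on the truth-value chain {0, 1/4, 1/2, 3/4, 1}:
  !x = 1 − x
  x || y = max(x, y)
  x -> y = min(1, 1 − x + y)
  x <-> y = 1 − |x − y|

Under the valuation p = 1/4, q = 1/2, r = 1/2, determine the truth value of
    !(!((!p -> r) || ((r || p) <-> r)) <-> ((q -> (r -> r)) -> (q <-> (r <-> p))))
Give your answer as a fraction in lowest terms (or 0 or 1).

3/4

!p = !1/4 = 3/4
!p -> r = 3/4 -> 1/2 = 3/4
r || p = 1/2 || 1/4 = 1/2
(r || p) <-> r = 1/2 <-> 1/2 = 1
(!p -> r) || ((r || p) <-> r) = 3/4 || 1 = 1
!((!p -> r) || ((r || p) <-> r)) = !1 = 0
r -> r = 1/2 -> 1/2 = 1
q -> (r -> r) = 1/2 -> 1 = 1
r <-> p = 1/2 <-> 1/4 = 3/4
q <-> (r <-> p) = 1/2 <-> 3/4 = 3/4
(q -> (r -> r)) -> (q <-> (r <-> p)) = 1 -> 3/4 = 3/4
!((!p -> r) || ((r || p) <-> r)) <-> ((q -> (r -> r)) -> (q <-> (r <-> p))) = 0 <-> 3/4 = 1/4
!(!((!p -> r) || ((r || p) <-> r)) <-> ((q -> (r -> r)) -> (q <-> (r <-> p)))) = !1/4 = 3/4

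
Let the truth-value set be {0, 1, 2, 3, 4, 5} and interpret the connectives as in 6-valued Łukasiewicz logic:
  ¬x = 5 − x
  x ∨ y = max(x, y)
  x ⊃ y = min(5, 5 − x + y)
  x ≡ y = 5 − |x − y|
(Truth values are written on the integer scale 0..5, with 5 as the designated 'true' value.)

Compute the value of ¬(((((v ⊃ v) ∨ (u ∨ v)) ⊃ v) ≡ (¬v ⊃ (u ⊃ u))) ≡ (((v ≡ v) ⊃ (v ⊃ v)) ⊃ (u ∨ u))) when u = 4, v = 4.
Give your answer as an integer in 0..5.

0

v ⊃ v = 4 ⊃ 4 = 5
u ∨ v = 4 ∨ 4 = 4
(v ⊃ v) ∨ (u ∨ v) = 5 ∨ 4 = 5
((v ⊃ v) ∨ (u ∨ v)) ⊃ v = 5 ⊃ 4 = 4
¬v = ¬4 = 1
u ⊃ u = 4 ⊃ 4 = 5
¬v ⊃ (u ⊃ u) = 1 ⊃ 5 = 5
(((v ⊃ v) ∨ (u ∨ v)) ⊃ v) ≡ (¬v ⊃ (u ⊃ u)) = 4 ≡ 5 = 4
v ≡ v = 4 ≡ 4 = 5
v ⊃ v = 4 ⊃ 4 = 5
(v ≡ v) ⊃ (v ⊃ v) = 5 ⊃ 5 = 5
u ∨ u = 4 ∨ 4 = 4
((v ≡ v) ⊃ (v ⊃ v)) ⊃ (u ∨ u) = 5 ⊃ 4 = 4
((((v ⊃ v) ∨ (u ∨ v)) ⊃ v) ≡ (¬v ⊃ (u ⊃ u))) ≡ (((v ≡ v) ⊃ (v ⊃ v)) ⊃ (u ∨ u)) = 4 ≡ 4 = 5
¬(((((v ⊃ v) ∨ (u ∨ v)) ⊃ v) ≡ (¬v ⊃ (u ⊃ u))) ≡ (((v ≡ v) ⊃ (v ⊃ v)) ⊃ (u ∨ u))) = ¬5 = 0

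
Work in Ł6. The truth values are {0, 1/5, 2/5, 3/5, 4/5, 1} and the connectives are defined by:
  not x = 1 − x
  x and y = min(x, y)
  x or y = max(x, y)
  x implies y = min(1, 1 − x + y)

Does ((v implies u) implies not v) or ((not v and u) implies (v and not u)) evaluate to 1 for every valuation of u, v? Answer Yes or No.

Counterexample: take u = 2/5, v = 1/5.
v implies u = 1/5 implies 2/5 = 1
not v = not 1/5 = 4/5
(v implies u) implies not v = 1 implies 4/5 = 4/5
not v = not 1/5 = 4/5
not v and u = 4/5 and 2/5 = 2/5
not u = not 2/5 = 3/5
v and not u = 1/5 and 3/5 = 1/5
(not v and u) implies (v and not u) = 2/5 implies 1/5 = 4/5
((v implies u) implies not v) or ((not v and u) implies (v and not u)) = 4/5 or 4/5 = 4/5
This gives 4/5 ≠ 1.

No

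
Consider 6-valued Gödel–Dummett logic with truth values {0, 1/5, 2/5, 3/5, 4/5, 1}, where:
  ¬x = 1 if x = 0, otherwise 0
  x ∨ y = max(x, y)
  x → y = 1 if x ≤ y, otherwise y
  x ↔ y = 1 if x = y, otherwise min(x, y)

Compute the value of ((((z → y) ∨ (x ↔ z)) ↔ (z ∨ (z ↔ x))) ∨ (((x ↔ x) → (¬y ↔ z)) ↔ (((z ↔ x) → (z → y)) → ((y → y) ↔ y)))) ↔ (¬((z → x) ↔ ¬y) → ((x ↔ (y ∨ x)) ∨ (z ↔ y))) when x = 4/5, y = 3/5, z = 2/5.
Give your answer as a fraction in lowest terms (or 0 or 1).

2/5

z → y = 2/5 → 3/5 = 1
x ↔ z = 4/5 ↔ 2/5 = 2/5
(z → y) ∨ (x ↔ z) = 1 ∨ 2/5 = 1
z ↔ x = 2/5 ↔ 4/5 = 2/5
z ∨ (z ↔ x) = 2/5 ∨ 2/5 = 2/5
((z → y) ∨ (x ↔ z)) ↔ (z ∨ (z ↔ x)) = 1 ↔ 2/5 = 2/5
x ↔ x = 4/5 ↔ 4/5 = 1
¬y = ¬3/5 = 0
¬y ↔ z = 0 ↔ 2/5 = 0
(x ↔ x) → (¬y ↔ z) = 1 → 0 = 0
z ↔ x = 2/5 ↔ 4/5 = 2/5
z → y = 2/5 → 3/5 = 1
(z ↔ x) → (z → y) = 2/5 → 1 = 1
y → y = 3/5 → 3/5 = 1
(y → y) ↔ y = 1 ↔ 3/5 = 3/5
((z ↔ x) → (z → y)) → ((y → y) ↔ y) = 1 → 3/5 = 3/5
((x ↔ x) → (¬y ↔ z)) ↔ (((z ↔ x) → (z → y)) → ((y → y) ↔ y)) = 0 ↔ 3/5 = 0
(((z → y) ∨ (x ↔ z)) ↔ (z ∨ (z ↔ x))) ∨ (((x ↔ x) → (¬y ↔ z)) ↔ (((z ↔ x) → (z → y)) → ((y → y) ↔ y))) = 2/5 ∨ 0 = 2/5
z → x = 2/5 → 4/5 = 1
¬y = ¬3/5 = 0
(z → x) ↔ ¬y = 1 ↔ 0 = 0
¬((z → x) ↔ ¬y) = ¬0 = 1
y ∨ x = 3/5 ∨ 4/5 = 4/5
x ↔ (y ∨ x) = 4/5 ↔ 4/5 = 1
z ↔ y = 2/5 ↔ 3/5 = 2/5
(x ↔ (y ∨ x)) ∨ (z ↔ y) = 1 ∨ 2/5 = 1
¬((z → x) ↔ ¬y) → ((x ↔ (y ∨ x)) ∨ (z ↔ y)) = 1 → 1 = 1
((((z → y) ∨ (x ↔ z)) ↔ (z ∨ (z ↔ x))) ∨ (((x ↔ x) → (¬y ↔ z)) ↔ (((z ↔ x) → (z → y)) → ((y → y) ↔ y)))) ↔ (¬((z → x) ↔ ¬y) → ((x ↔ (y ∨ x)) ∨ (z ↔ y))) = 2/5 ↔ 1 = 2/5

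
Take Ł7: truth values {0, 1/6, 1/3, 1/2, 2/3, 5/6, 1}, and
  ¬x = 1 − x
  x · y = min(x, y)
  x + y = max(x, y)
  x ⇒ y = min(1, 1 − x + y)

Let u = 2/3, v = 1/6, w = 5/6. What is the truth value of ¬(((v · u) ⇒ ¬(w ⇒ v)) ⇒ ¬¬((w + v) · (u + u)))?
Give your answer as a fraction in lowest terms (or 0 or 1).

v · u = 1/6 · 2/3 = 1/6
w ⇒ v = 5/6 ⇒ 1/6 = 1/3
¬(w ⇒ v) = ¬1/3 = 2/3
(v · u) ⇒ ¬(w ⇒ v) = 1/6 ⇒ 2/3 = 1
w + v = 5/6 + 1/6 = 5/6
u + u = 2/3 + 2/3 = 2/3
(w + v) · (u + u) = 5/6 · 2/3 = 2/3
¬((w + v) · (u + u)) = ¬2/3 = 1/3
¬¬((w + v) · (u + u)) = ¬1/3 = 2/3
((v · u) ⇒ ¬(w ⇒ v)) ⇒ ¬¬((w + v) · (u + u)) = 1 ⇒ 2/3 = 2/3
¬(((v · u) ⇒ ¬(w ⇒ v)) ⇒ ¬¬((w + v) · (u + u))) = ¬2/3 = 1/3

1/3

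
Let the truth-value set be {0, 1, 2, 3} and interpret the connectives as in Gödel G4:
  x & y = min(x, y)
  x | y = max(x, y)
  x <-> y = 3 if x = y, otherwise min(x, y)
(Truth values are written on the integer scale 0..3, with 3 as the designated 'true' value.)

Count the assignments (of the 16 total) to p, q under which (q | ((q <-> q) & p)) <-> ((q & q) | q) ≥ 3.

10

p = 0, q = 0 ↦ 3  ≥
p = 0, q = 1 ↦ 3  ≥
p = 0, q = 2 ↦ 3  ≥
p = 0, q = 3 ↦ 3  ≥
p = 1, q = 0 ↦ 0  <
p = 1, q = 1 ↦ 3  ≥
p = 1, q = 2 ↦ 3  ≥
p = 1, q = 3 ↦ 3  ≥
p = 2, q = 0 ↦ 0  <
p = 2, q = 1 ↦ 1  <
p = 2, q = 2 ↦ 3  ≥
p = 2, q = 3 ↦ 3  ≥
p = 3, q = 0 ↦ 0  <
p = 3, q = 1 ↦ 1  <
p = 3, q = 2 ↦ 2  <
p = 3, q = 3 ↦ 3  ≥
So 10 of the 16 assignments meet the threshold.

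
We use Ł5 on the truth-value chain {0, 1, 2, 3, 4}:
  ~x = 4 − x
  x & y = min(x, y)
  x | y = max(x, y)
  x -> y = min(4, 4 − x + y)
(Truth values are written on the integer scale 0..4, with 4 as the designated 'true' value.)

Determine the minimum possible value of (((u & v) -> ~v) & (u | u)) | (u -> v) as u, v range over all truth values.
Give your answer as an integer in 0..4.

Take u = 2, v = 0:
u & v = 2 & 0 = 0
~v = ~0 = 4
(u & v) -> ~v = 0 -> 4 = 4
u | u = 2 | 2 = 2
((u & v) -> ~v) & (u | u) = 4 & 2 = 2
u -> v = 2 -> 0 = 2
(((u & v) -> ~v) & (u | u)) | (u -> v) = 2 | 2 = 2
No assignment yields a value below 2, so this is the minimum.

2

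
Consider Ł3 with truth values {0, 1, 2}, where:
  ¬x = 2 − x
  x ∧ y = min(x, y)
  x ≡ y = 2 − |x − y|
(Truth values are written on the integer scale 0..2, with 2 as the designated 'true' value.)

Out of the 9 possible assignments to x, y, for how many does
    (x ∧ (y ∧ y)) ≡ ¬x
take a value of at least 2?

x = 0, y = 0 ↦ 0  <
x = 0, y = 1 ↦ 0  <
x = 0, y = 2 ↦ 0  <
x = 1, y = 0 ↦ 1  <
x = 1, y = 1 ↦ 2  ≥
x = 1, y = 2 ↦ 2  ≥
x = 2, y = 0 ↦ 2  ≥
x = 2, y = 1 ↦ 1  <
x = 2, y = 2 ↦ 0  <
So 3 of the 9 assignments meet the threshold.

3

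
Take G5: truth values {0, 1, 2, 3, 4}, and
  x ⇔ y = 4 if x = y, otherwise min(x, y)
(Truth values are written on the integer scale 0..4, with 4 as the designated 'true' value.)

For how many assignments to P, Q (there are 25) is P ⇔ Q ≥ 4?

value 4: 5 assignments (counts)
value 3: 2 assignments
value 2: 4 assignments
value 1: 6 assignments
value 0: 8 assignments
So 5 of the 25 assignments meet the threshold.

5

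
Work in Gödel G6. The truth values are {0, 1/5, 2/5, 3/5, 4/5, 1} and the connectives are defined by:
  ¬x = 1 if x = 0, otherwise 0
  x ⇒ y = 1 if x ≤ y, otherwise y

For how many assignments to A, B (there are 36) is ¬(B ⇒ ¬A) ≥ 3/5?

value 1: 25 assignments (counts)
value 0: 11 assignments
So 25 of the 36 assignments meet the threshold.

25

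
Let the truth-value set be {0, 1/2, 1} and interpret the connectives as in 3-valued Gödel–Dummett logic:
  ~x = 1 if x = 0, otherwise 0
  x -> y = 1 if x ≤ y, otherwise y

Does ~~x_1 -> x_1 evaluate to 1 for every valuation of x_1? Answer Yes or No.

Counterexample: take x_1 = 1/2.
~x_1 = ~1/2 = 0
~~x_1 = ~0 = 1
~~x_1 -> x_1 = 1 -> 1/2 = 1/2
This gives 1/2 ≠ 1.

No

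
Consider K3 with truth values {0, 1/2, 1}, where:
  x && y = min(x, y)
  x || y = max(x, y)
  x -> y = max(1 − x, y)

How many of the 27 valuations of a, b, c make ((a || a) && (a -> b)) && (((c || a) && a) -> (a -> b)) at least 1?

3

value 1: 3 assignments (counts)
value 1/2: 12 assignments
value 0: 12 assignments
So 3 of the 27 assignments meet the threshold.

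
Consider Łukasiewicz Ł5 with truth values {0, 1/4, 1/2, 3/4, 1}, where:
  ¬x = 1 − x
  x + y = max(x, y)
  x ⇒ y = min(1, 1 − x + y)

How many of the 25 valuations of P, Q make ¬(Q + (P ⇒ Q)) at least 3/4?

value 1: 1 assignment (counts)
value 3/4: 2 assignments (counts)
value 1/2: 3 assignments
value 1/4: 4 assignments
value 0: 15 assignments
So 3 of the 25 assignments meet the threshold.

3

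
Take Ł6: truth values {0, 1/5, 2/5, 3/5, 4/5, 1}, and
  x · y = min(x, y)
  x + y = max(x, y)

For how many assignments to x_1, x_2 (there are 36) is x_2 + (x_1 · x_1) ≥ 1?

11

value 1: 11 assignments (counts)
value 4/5: 9 assignments
value 3/5: 7 assignments
value 2/5: 5 assignments
value 1/5: 3 assignments
value 0: 1 assignment
So 11 of the 36 assignments meet the threshold.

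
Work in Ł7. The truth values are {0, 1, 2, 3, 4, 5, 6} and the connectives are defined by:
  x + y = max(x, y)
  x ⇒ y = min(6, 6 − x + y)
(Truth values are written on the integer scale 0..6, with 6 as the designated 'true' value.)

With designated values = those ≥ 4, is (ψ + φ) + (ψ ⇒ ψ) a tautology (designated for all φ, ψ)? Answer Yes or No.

Yes

At φ = 5, ψ = 0, for instance:
ψ + φ = 0 + 5 = 5
ψ ⇒ ψ = 0 ⇒ 0 = 6
(ψ + φ) + (ψ ⇒ ψ) = 5 + 6 = 6
and checking the remaining 48 assignments likewise gives ≥ 4 in every case.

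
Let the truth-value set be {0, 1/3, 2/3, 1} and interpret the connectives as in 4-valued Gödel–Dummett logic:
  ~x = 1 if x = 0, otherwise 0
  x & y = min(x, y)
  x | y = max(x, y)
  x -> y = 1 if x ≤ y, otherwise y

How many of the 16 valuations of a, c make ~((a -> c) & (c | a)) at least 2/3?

4

a = 0, c = 0 ↦ 1  ≥
a = 0, c = 1/3 ↦ 0  <
a = 0, c = 2/3 ↦ 0  <
a = 0, c = 1 ↦ 0  <
a = 1/3, c = 0 ↦ 1  ≥
a = 1/3, c = 1/3 ↦ 0  <
a = 1/3, c = 2/3 ↦ 0  <
a = 1/3, c = 1 ↦ 0  <
a = 2/3, c = 0 ↦ 1  ≥
a = 2/3, c = 1/3 ↦ 0  <
a = 2/3, c = 2/3 ↦ 0  <
a = 2/3, c = 1 ↦ 0  <
a = 1, c = 0 ↦ 1  ≥
a = 1, c = 1/3 ↦ 0  <
a = 1, c = 2/3 ↦ 0  <
a = 1, c = 1 ↦ 0  <
So 4 of the 16 assignments meet the threshold.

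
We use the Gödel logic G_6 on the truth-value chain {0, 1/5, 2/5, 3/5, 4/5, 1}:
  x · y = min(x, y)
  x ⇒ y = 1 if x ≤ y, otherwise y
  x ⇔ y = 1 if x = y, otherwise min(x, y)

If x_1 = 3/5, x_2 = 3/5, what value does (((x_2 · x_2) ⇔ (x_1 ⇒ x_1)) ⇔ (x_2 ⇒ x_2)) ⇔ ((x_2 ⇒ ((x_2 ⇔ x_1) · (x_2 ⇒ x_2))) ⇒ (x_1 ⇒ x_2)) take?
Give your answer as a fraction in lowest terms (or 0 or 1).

3/5

x_2 · x_2 = 3/5 · 3/5 = 3/5
x_1 ⇒ x_1 = 3/5 ⇒ 3/5 = 1
(x_2 · x_2) ⇔ (x_1 ⇒ x_1) = 3/5 ⇔ 1 = 3/5
x_2 ⇒ x_2 = 3/5 ⇒ 3/5 = 1
((x_2 · x_2) ⇔ (x_1 ⇒ x_1)) ⇔ (x_2 ⇒ x_2) = 3/5 ⇔ 1 = 3/5
x_2 ⇔ x_1 = 3/5 ⇔ 3/5 = 1
x_2 ⇒ x_2 = 3/5 ⇒ 3/5 = 1
(x_2 ⇔ x_1) · (x_2 ⇒ x_2) = 1 · 1 = 1
x_2 ⇒ ((x_2 ⇔ x_1) · (x_2 ⇒ x_2)) = 3/5 ⇒ 1 = 1
x_1 ⇒ x_2 = 3/5 ⇒ 3/5 = 1
(x_2 ⇒ ((x_2 ⇔ x_1) · (x_2 ⇒ x_2))) ⇒ (x_1 ⇒ x_2) = 1 ⇒ 1 = 1
(((x_2 · x_2) ⇔ (x_1 ⇒ x_1)) ⇔ (x_2 ⇒ x_2)) ⇔ ((x_2 ⇒ ((x_2 ⇔ x_1) · (x_2 ⇒ x_2))) ⇒ (x_1 ⇒ x_2)) = 3/5 ⇔ 1 = 3/5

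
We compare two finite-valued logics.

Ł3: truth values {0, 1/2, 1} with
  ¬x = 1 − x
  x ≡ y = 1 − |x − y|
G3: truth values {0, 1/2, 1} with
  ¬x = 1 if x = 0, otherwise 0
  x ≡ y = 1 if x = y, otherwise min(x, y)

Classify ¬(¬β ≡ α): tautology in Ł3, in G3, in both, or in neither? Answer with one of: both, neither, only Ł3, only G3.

In Ł3: at α = 0, β = 1/2 the value is 1/2 — not a tautology.
In G3: at α = 0, β = 1/2 the value is 0 — not a tautology.

neither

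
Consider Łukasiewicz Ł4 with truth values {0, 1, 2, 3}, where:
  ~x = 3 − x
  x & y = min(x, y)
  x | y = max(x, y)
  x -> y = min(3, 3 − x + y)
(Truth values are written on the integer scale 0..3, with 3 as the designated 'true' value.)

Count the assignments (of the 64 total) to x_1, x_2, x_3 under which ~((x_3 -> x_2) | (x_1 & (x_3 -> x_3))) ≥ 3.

1

value 3: 1 assignment (counts)
value 2: 5 assignments
value 1: 12 assignments
value 0: 46 assignments
So 1 of the 64 assignments meets the threshold.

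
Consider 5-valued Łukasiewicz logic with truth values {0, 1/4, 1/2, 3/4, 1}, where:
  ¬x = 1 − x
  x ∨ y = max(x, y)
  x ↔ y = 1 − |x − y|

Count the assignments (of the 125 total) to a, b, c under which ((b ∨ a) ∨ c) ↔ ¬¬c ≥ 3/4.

79

value 1: 55 assignments (counts)
value 3/4: 24 assignments (counts)
value 1/2: 21 assignments
value 1/4: 16 assignments
value 0: 9 assignments
So 79 of the 125 assignments meet the threshold.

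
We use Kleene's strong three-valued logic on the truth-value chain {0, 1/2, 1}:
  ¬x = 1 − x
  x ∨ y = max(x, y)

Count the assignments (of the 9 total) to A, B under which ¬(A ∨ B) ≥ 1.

1

A = 0, B = 0 ↦ 1  ≥
A = 0, B = 1/2 ↦ 1/2  <
A = 0, B = 1 ↦ 0  <
A = 1/2, B = 0 ↦ 1/2  <
A = 1/2, B = 1/2 ↦ 1/2  <
A = 1/2, B = 1 ↦ 0  <
A = 1, B = 0 ↦ 0  <
A = 1, B = 1/2 ↦ 0  <
A = 1, B = 1 ↦ 0  <
So 1 of the 9 assignments meets the threshold.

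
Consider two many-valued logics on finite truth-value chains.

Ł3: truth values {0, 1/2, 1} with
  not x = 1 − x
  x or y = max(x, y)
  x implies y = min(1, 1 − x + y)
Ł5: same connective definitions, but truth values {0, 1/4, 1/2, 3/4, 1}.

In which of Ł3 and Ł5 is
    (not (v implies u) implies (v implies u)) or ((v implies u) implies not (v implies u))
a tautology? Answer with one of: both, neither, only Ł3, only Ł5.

In Ł3: every assignment gives 1 — tautology.
In Ł5: every assignment gives 1 — tautology.

both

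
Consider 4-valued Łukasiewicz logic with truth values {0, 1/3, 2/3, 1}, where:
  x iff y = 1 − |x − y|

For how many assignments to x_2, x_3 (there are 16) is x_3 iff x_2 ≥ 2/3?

x_2 = 0, x_3 = 0 ↦ 1  ≥
x_2 = 0, x_3 = 1/3 ↦ 2/3  ≥
x_2 = 0, x_3 = 2/3 ↦ 1/3  <
x_2 = 0, x_3 = 1 ↦ 0  <
x_2 = 1/3, x_3 = 0 ↦ 2/3  ≥
x_2 = 1/3, x_3 = 1/3 ↦ 1  ≥
x_2 = 1/3, x_3 = 2/3 ↦ 2/3  ≥
x_2 = 1/3, x_3 = 1 ↦ 1/3  <
x_2 = 2/3, x_3 = 0 ↦ 1/3  <
x_2 = 2/3, x_3 = 1/3 ↦ 2/3  ≥
x_2 = 2/3, x_3 = 2/3 ↦ 1  ≥
x_2 = 2/3, x_3 = 1 ↦ 2/3  ≥
x_2 = 1, x_3 = 0 ↦ 0  <
x_2 = 1, x_3 = 1/3 ↦ 1/3  <
x_2 = 1, x_3 = 2/3 ↦ 2/3  ≥
x_2 = 1, x_3 = 1 ↦ 1  ≥
So 10 of the 16 assignments meet the threshold.

10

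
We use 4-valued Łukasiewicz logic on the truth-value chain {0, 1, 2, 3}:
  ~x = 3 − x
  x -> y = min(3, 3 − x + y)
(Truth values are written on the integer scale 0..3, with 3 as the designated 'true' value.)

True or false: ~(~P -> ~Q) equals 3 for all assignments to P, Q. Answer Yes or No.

No

Counterexample: take P = 0, Q = 0.
~P = ~0 = 3
~Q = ~0 = 3
~P -> ~Q = 3 -> 3 = 3
~(~P -> ~Q) = ~3 = 0
This gives 0 ≠ 3.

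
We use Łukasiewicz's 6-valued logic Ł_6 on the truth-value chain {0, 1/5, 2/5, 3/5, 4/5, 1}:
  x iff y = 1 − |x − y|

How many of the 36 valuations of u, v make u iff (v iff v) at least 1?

value 1: 6 assignments (counts)
value 4/5: 6 assignments
value 3/5: 6 assignments
value 2/5: 6 assignments
value 1/5: 6 assignments
value 0: 6 assignments
So 6 of the 36 assignments meet the threshold.

6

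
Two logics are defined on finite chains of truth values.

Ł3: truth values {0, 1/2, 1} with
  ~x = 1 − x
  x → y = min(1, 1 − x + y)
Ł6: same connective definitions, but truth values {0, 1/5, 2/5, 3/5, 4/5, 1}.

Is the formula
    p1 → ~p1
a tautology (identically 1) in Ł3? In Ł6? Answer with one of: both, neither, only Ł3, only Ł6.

In Ł3: at p1 = 1 the value is 0 — not a tautology.
In Ł6: at p1 = 3/5 the value is 4/5 — not a tautology.

neither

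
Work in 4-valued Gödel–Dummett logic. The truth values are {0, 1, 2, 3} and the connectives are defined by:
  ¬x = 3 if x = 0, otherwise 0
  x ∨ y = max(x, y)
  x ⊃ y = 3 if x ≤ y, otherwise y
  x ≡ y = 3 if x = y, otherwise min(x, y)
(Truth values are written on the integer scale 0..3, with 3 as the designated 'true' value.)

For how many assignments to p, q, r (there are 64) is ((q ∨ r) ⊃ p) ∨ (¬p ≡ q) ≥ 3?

value 3: 37 assignments (counts)
value 2: 10 assignments
value 1: 14 assignments
value 0: 3 assignments
So 37 of the 64 assignments meet the threshold.

37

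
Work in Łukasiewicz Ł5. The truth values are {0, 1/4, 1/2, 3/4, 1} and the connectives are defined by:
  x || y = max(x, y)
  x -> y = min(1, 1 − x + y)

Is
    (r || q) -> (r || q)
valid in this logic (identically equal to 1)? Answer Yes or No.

At q = 1/4, r = 1/2, for instance:
r || q = 1/2 || 1/4 = 1/2
(r || q) -> (r || q) = 1/2 -> 1/2 = 1
and checking the remaining 24 assignments likewise gives ≥ 1 in every case.

Yes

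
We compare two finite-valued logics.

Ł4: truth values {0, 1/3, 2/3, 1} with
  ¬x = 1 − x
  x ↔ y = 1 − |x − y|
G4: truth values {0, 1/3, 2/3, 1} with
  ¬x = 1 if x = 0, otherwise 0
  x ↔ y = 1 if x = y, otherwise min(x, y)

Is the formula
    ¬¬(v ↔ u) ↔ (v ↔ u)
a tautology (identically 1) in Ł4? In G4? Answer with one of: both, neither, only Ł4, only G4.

only Ł4

In Ł4: every assignment gives 1 — tautology.
In G4: at u = 1/3, v = 2/3 the value is 1/3 — not a tautology.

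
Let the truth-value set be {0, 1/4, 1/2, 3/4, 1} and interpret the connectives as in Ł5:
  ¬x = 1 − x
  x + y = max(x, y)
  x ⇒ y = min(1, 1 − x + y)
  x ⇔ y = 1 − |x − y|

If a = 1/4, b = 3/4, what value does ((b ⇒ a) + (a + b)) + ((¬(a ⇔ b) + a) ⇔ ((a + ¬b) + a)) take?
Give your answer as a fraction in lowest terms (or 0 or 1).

b ⇒ a = 3/4 ⇒ 1/4 = 1/2
a + b = 1/4 + 3/4 = 3/4
(b ⇒ a) + (a + b) = 1/2 + 3/4 = 3/4
a ⇔ b = 1/4 ⇔ 3/4 = 1/2
¬(a ⇔ b) = ¬1/2 = 1/2
¬(a ⇔ b) + a = 1/2 + 1/4 = 1/2
¬b = ¬3/4 = 1/4
a + ¬b = 1/4 + 1/4 = 1/4
(a + ¬b) + a = 1/4 + 1/4 = 1/4
(¬(a ⇔ b) + a) ⇔ ((a + ¬b) + a) = 1/2 ⇔ 1/4 = 3/4
((b ⇒ a) + (a + b)) + ((¬(a ⇔ b) + a) ⇔ ((a + ¬b) + a)) = 3/4 + 3/4 = 3/4

3/4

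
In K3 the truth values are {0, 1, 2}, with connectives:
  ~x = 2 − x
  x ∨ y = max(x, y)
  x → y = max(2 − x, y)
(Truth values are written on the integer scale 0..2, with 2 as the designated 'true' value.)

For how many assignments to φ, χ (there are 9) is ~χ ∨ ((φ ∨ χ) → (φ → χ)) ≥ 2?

φ = 0, χ = 0 ↦ 2  ≥
φ = 0, χ = 1 ↦ 2  ≥
φ = 0, χ = 2 ↦ 2  ≥
φ = 1, χ = 0 ↦ 2  ≥
φ = 1, χ = 1 ↦ 1  <
φ = 1, χ = 2 ↦ 2  ≥
φ = 2, χ = 0 ↦ 2  ≥
φ = 2, χ = 1 ↦ 1  <
φ = 2, χ = 2 ↦ 2  ≥
So 7 of the 9 assignments meet the threshold.

7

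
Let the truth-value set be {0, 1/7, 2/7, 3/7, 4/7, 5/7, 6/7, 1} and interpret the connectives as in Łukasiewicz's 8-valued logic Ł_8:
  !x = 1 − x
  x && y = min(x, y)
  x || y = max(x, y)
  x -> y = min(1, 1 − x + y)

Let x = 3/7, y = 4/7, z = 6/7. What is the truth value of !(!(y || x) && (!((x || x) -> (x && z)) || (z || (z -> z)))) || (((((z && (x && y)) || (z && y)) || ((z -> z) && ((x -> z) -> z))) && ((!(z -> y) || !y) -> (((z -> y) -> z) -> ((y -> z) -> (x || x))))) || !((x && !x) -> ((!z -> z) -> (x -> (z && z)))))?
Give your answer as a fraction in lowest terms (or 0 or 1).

y || x = 4/7 || 3/7 = 4/7
!(y || x) = !4/7 = 3/7
x || x = 3/7 || 3/7 = 3/7
x && z = 3/7 && 6/7 = 3/7
(x || x) -> (x && z) = 3/7 -> 3/7 = 1
!((x || x) -> (x && z)) = !1 = 0
z -> z = 6/7 -> 6/7 = 1
z || (z -> z) = 6/7 || 1 = 1
!((x || x) -> (x && z)) || (z || (z -> z)) = 0 || 1 = 1
!(y || x) && (!((x || x) -> (x && z)) || (z || (z -> z))) = 3/7 && 1 = 3/7
!(!(y || x) && (!((x || x) -> (x && z)) || (z || (z -> z)))) = !3/7 = 4/7
x && y = 3/7 && 4/7 = 3/7
z && (x && y) = 6/7 && 3/7 = 3/7
z && y = 6/7 && 4/7 = 4/7
(z && (x && y)) || (z && y) = 3/7 || 4/7 = 4/7
z -> z = 6/7 -> 6/7 = 1
x -> z = 3/7 -> 6/7 = 1
(x -> z) -> z = 1 -> 6/7 = 6/7
(z -> z) && ((x -> z) -> z) = 1 && 6/7 = 6/7
((z && (x && y)) || (z && y)) || ((z -> z) && ((x -> z) -> z)) = 4/7 || 6/7 = 6/7
z -> y = 6/7 -> 4/7 = 5/7
!(z -> y) = !5/7 = 2/7
!y = !4/7 = 3/7
!(z -> y) || !y = 2/7 || 3/7 = 3/7
z -> y = 6/7 -> 4/7 = 5/7
(z -> y) -> z = 5/7 -> 6/7 = 1
y -> z = 4/7 -> 6/7 = 1
x || x = 3/7 || 3/7 = 3/7
(y -> z) -> (x || x) = 1 -> 3/7 = 3/7
((z -> y) -> z) -> ((y -> z) -> (x || x)) = 1 -> 3/7 = 3/7
(!(z -> y) || !y) -> (((z -> y) -> z) -> ((y -> z) -> (x || x))) = 3/7 -> 3/7 = 1
(((z && (x && y)) || (z && y)) || ((z -> z) && ((x -> z) -> z))) && ((!(z -> y) || !y) -> (((z -> y) -> z) -> ((y -> z) -> (x || x)))) = 6/7 && 1 = 6/7
!x = !3/7 = 4/7
x && !x = 3/7 && 4/7 = 3/7
!z = !6/7 = 1/7
!z -> z = 1/7 -> 6/7 = 1
z && z = 6/7 && 6/7 = 6/7
x -> (z && z) = 3/7 -> 6/7 = 1
(!z -> z) -> (x -> (z && z)) = 1 -> 1 = 1
(x && !x) -> ((!z -> z) -> (x -> (z && z))) = 3/7 -> 1 = 1
!((x && !x) -> ((!z -> z) -> (x -> (z && z)))) = !1 = 0
((((z && (x && y)) || (z && y)) || ((z -> z) && ((x -> z) -> z))) && ((!(z -> y) || !y) -> (((z -> y) -> z) -> ((y -> z) -> (x || x))))) || !((x && !x) -> ((!z -> z) -> (x -> (z && z)))) = 6/7 || 0 = 6/7
!(!(y || x) && (!((x || x) -> (x && z)) || (z || (z -> z)))) || (((((z && (x && y)) || (z && y)) || ((z -> z) && ((x -> z) -> z))) && ((!(z -> y) || !y) -> (((z -> y) -> z) -> ((y -> z) -> (x || x))))) || !((x && !x) -> ((!z -> z) -> (x -> (z && z))))) = 4/7 || 6/7 = 6/7

6/7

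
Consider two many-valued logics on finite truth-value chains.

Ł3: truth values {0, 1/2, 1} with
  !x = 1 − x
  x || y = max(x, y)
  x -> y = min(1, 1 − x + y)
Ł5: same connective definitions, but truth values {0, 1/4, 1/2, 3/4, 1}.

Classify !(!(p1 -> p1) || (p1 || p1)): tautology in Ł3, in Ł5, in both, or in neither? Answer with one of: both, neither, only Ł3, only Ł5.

neither

In Ł3: at p1 = 1/2 the value is 1/2 — not a tautology.
In Ł5: at p1 = 1/4 the value is 3/4 — not a tautology.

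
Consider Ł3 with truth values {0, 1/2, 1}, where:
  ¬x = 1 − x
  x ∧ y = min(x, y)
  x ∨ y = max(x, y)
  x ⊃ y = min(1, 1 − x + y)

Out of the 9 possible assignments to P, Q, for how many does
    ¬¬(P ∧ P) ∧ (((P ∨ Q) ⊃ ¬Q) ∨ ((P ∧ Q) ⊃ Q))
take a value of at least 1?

3

P = 0, Q = 0 ↦ 0  <
P = 0, Q = 1/2 ↦ 0  <
P = 0, Q = 1 ↦ 0  <
P = 1/2, Q = 0 ↦ 1/2  <
P = 1/2, Q = 1/2 ↦ 1/2  <
P = 1/2, Q = 1 ↦ 1/2  <
P = 1, Q = 0 ↦ 1  ≥
P = 1, Q = 1/2 ↦ 1  ≥
P = 1, Q = 1 ↦ 1  ≥
So 3 of the 9 assignments meet the threshold.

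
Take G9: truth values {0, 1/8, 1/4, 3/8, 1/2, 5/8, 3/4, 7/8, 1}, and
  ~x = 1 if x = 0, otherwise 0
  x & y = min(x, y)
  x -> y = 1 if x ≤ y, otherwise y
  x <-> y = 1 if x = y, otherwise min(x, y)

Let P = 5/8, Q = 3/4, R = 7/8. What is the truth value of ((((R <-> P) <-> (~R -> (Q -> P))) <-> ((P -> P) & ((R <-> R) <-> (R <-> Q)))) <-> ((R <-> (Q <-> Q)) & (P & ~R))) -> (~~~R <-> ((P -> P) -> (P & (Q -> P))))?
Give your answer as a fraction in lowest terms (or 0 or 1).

R <-> P = 7/8 <-> 5/8 = 5/8
~R = ~7/8 = 0
Q -> P = 3/4 -> 5/8 = 5/8
~R -> (Q -> P) = 0 -> 5/8 = 1
(R <-> P) <-> (~R -> (Q -> P)) = 5/8 <-> 1 = 5/8
P -> P = 5/8 -> 5/8 = 1
R <-> R = 7/8 <-> 7/8 = 1
R <-> Q = 7/8 <-> 3/4 = 3/4
(R <-> R) <-> (R <-> Q) = 1 <-> 3/4 = 3/4
(P -> P) & ((R <-> R) <-> (R <-> Q)) = 1 & 3/4 = 3/4
((R <-> P) <-> (~R -> (Q -> P))) <-> ((P -> P) & ((R <-> R) <-> (R <-> Q))) = 5/8 <-> 3/4 = 5/8
Q <-> Q = 3/4 <-> 3/4 = 1
R <-> (Q <-> Q) = 7/8 <-> 1 = 7/8
~R = ~7/8 = 0
P & ~R = 5/8 & 0 = 0
(R <-> (Q <-> Q)) & (P & ~R) = 7/8 & 0 = 0
(((R <-> P) <-> (~R -> (Q -> P))) <-> ((P -> P) & ((R <-> R) <-> (R <-> Q)))) <-> ((R <-> (Q <-> Q)) & (P & ~R)) = 5/8 <-> 0 = 0
~R = ~7/8 = 0
~~R = ~0 = 1
~~~R = ~1 = 0
P -> P = 5/8 -> 5/8 = 1
Q -> P = 3/4 -> 5/8 = 5/8
P & (Q -> P) = 5/8 & 5/8 = 5/8
(P -> P) -> (P & (Q -> P)) = 1 -> 5/8 = 5/8
~~~R <-> ((P -> P) -> (P & (Q -> P))) = 0 <-> 5/8 = 0
((((R <-> P) <-> (~R -> (Q -> P))) <-> ((P -> P) & ((R <-> R) <-> (R <-> Q)))) <-> ((R <-> (Q <-> Q)) & (P & ~R))) -> (~~~R <-> ((P -> P) -> (P & (Q -> P)))) = 0 -> 0 = 1

1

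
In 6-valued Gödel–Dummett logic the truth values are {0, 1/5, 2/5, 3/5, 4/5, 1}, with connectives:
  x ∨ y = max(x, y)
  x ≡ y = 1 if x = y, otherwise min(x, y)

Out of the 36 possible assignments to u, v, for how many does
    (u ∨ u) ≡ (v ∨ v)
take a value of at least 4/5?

value 1: 6 assignments (counts)
value 4/5: 2 assignments (counts)
value 3/5: 4 assignments
value 2/5: 6 assignments
value 1/5: 8 assignments
value 0: 10 assignments
So 8 of the 36 assignments meet the threshold.

8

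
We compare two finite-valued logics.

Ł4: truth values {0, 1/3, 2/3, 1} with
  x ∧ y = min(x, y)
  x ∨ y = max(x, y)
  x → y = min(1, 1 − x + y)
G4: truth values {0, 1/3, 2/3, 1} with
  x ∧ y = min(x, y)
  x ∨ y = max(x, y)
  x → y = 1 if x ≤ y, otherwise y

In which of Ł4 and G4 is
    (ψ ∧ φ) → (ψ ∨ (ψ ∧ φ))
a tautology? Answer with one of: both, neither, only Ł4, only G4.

In Ł4: every assignment gives 1 — tautology.
In G4: every assignment gives 1 — tautology.

both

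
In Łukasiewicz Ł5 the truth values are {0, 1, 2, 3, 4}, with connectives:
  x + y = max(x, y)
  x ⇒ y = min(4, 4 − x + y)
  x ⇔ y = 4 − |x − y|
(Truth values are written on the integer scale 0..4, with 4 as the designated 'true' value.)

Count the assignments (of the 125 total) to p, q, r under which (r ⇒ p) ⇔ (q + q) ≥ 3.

value 4: 25 assignments (counts)
value 3: 34 assignments (counts)
value 2: 28 assignments
value 1: 22 assignments
value 0: 16 assignments
So 59 of the 125 assignments meet the threshold.

59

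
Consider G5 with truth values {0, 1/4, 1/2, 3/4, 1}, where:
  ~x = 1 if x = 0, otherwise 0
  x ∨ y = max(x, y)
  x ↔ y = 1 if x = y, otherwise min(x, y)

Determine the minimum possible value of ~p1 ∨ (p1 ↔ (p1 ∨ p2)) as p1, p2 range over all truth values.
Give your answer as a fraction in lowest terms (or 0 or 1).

1/4

Take p1 = 1/4, p2 = 1/2:
~p1 = ~1/4 = 0
p1 ∨ p2 = 1/4 ∨ 1/2 = 1/2
p1 ↔ (p1 ∨ p2) = 1/4 ↔ 1/2 = 1/4
~p1 ∨ (p1 ↔ (p1 ∨ p2)) = 0 ∨ 1/4 = 1/4
No assignment yields a value below 1/4, so this is the minimum.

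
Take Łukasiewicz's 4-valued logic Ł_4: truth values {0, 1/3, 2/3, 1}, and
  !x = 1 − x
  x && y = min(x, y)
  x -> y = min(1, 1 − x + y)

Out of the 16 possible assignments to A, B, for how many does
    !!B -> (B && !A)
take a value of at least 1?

A = 0, B = 0 ↦ 1  ≥
A = 0, B = 1/3 ↦ 1  ≥
A = 0, B = 2/3 ↦ 1  ≥
A = 0, B = 1 ↦ 1  ≥
A = 1/3, B = 0 ↦ 1  ≥
A = 1/3, B = 1/3 ↦ 1  ≥
A = 1/3, B = 2/3 ↦ 1  ≥
A = 1/3, B = 1 ↦ 2/3  <
A = 2/3, B = 0 ↦ 1  ≥
A = 2/3, B = 1/3 ↦ 1  ≥
A = 2/3, B = 2/3 ↦ 2/3  <
A = 2/3, B = 1 ↦ 1/3  <
A = 1, B = 0 ↦ 1  ≥
A = 1, B = 1/3 ↦ 2/3  <
A = 1, B = 2/3 ↦ 1/3  <
A = 1, B = 1 ↦ 0  <
So 10 of the 16 assignments meet the threshold.

10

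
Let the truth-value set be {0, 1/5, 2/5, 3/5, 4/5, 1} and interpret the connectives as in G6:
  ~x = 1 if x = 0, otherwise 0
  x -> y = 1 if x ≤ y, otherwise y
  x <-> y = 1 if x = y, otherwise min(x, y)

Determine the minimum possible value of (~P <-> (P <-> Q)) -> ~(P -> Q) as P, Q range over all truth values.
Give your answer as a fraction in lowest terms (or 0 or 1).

Take P = 0, Q = 0:
~P = ~0 = 1
P <-> Q = 0 <-> 0 = 1
~P <-> (P <-> Q) = 1 <-> 1 = 1
P -> Q = 0 -> 0 = 1
~(P -> Q) = ~1 = 0
(~P <-> (P <-> Q)) -> ~(P -> Q) = 1 -> 0 = 0
No assignment yields a value below 0, so this is the minimum.

0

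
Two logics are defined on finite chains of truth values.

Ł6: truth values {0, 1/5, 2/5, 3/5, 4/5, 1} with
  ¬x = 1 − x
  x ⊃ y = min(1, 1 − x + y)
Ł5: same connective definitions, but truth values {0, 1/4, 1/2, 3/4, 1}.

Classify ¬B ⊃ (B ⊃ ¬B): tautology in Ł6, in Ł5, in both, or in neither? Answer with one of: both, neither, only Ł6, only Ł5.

In Ł6: every assignment gives 1 — tautology.
In Ł5: every assignment gives 1 — tautology.

both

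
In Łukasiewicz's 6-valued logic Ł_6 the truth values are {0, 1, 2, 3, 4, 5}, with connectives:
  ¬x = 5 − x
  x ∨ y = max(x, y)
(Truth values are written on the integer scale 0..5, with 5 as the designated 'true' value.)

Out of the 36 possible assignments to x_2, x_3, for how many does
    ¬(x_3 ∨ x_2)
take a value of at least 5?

value 5: 1 assignment (counts)
value 4: 3 assignments
value 3: 5 assignments
value 2: 7 assignments
value 1: 9 assignments
value 0: 11 assignments
So 1 of the 36 assignments meets the threshold.

1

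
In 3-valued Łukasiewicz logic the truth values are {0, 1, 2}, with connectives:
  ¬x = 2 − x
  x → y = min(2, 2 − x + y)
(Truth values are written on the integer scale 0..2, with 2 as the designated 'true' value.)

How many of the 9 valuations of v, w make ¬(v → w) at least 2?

1

v = 0, w = 0 ↦ 0  <
v = 0, w = 1 ↦ 0  <
v = 0, w = 2 ↦ 0  <
v = 1, w = 0 ↦ 1  <
v = 1, w = 1 ↦ 0  <
v = 1, w = 2 ↦ 0  <
v = 2, w = 0 ↦ 2  ≥
v = 2, w = 1 ↦ 1  <
v = 2, w = 2 ↦ 0  <
So 1 of the 9 assignments meets the threshold.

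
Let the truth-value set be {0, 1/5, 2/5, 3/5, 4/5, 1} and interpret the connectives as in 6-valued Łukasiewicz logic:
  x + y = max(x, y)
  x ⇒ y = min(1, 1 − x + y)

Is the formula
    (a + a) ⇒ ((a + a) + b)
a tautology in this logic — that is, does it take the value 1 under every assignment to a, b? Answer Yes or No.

At a = 1/5, b = 4/5, for instance:
a + a = 1/5 + 1/5 = 1/5
(a + a) + b = 1/5 + 4/5 = 4/5
(a + a) ⇒ ((a + a) + b) = 1/5 ⇒ 4/5 = 1
and checking the remaining 35 assignments likewise gives ≥ 1 in every case.

Yes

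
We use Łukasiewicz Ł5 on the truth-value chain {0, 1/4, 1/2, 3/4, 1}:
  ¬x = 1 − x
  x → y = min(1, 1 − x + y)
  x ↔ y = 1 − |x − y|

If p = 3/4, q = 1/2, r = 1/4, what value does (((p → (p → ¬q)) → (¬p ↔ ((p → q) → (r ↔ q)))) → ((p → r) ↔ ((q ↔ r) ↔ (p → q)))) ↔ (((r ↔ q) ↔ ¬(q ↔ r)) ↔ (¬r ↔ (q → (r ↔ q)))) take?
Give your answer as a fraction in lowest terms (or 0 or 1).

¬q = ¬1/2 = 1/2
p → ¬q = 3/4 → 1/2 = 3/4
p → (p → ¬q) = 3/4 → 3/4 = 1
¬p = ¬3/4 = 1/4
p → q = 3/4 → 1/2 = 3/4
r ↔ q = 1/4 ↔ 1/2 = 3/4
(p → q) → (r ↔ q) = 3/4 → 3/4 = 1
¬p ↔ ((p → q) → (r ↔ q)) = 1/4 ↔ 1 = 1/4
(p → (p → ¬q)) → (¬p ↔ ((p → q) → (r ↔ q))) = 1 → 1/4 = 1/4
p → r = 3/4 → 1/4 = 1/2
q ↔ r = 1/2 ↔ 1/4 = 3/4
p → q = 3/4 → 1/2 = 3/4
(q ↔ r) ↔ (p → q) = 3/4 ↔ 3/4 = 1
(p → r) ↔ ((q ↔ r) ↔ (p → q)) = 1/2 ↔ 1 = 1/2
((p → (p → ¬q)) → (¬p ↔ ((p → q) → (r ↔ q)))) → ((p → r) ↔ ((q ↔ r) ↔ (p → q))) = 1/4 → 1/2 = 1
r ↔ q = 1/4 ↔ 1/2 = 3/4
q ↔ r = 1/2 ↔ 1/4 = 3/4
¬(q ↔ r) = ¬3/4 = 1/4
(r ↔ q) ↔ ¬(q ↔ r) = 3/4 ↔ 1/4 = 1/2
¬r = ¬1/4 = 3/4
r ↔ q = 1/4 ↔ 1/2 = 3/4
q → (r ↔ q) = 1/2 → 3/4 = 1
¬r ↔ (q → (r ↔ q)) = 3/4 ↔ 1 = 3/4
((r ↔ q) ↔ ¬(q ↔ r)) ↔ (¬r ↔ (q → (r ↔ q))) = 1/2 ↔ 3/4 = 3/4
(((p → (p → ¬q)) → (¬p ↔ ((p → q) → (r ↔ q)))) → ((p → r) ↔ ((q ↔ r) ↔ (p → q)))) ↔ (((r ↔ q) ↔ ¬(q ↔ r)) ↔ (¬r ↔ (q → (r ↔ q)))) = 1 ↔ 3/4 = 3/4

3/4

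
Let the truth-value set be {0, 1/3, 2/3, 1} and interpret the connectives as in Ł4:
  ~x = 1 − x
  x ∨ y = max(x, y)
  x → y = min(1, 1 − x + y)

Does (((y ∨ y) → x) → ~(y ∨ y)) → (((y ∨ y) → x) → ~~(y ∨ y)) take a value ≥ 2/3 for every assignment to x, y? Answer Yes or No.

No

Counterexample: take x = 0, y = 0.
y ∨ y = 0 ∨ 0 = 0
(y ∨ y) → x = 0 → 0 = 1
y ∨ y = 0 ∨ 0 = 0
~(y ∨ y) = ~0 = 1
((y ∨ y) → x) → ~(y ∨ y) = 1 → 1 = 1
y ∨ y = 0 ∨ 0 = 0
(y ∨ y) → x = 0 → 0 = 1
y ∨ y = 0 ∨ 0 = 0
~(y ∨ y) = ~0 = 1
~~(y ∨ y) = ~1 = 0
((y ∨ y) → x) → ~~(y ∨ y) = 1 → 0 = 0
(((y ∨ y) → x) → ~(y ∨ y)) → (((y ∨ y) → x) → ~~(y ∨ y)) = 1 → 0 = 0
This gives 0, which is below 2/3.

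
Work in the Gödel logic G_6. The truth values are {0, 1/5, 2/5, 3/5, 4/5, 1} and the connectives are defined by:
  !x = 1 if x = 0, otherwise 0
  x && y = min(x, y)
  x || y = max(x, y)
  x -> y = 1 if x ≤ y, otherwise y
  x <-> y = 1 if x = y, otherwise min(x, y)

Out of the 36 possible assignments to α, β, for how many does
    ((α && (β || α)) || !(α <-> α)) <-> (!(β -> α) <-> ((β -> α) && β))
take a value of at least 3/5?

value 1: 6 assignments (counts)
value 4/5: 1 assignment (counts)
value 3/5: 1 assignment (counts)
value 2/5: 1 assignment
value 1/5: 1 assignment
value 0: 26 assignments
So 8 of the 36 assignments meet the threshold.

8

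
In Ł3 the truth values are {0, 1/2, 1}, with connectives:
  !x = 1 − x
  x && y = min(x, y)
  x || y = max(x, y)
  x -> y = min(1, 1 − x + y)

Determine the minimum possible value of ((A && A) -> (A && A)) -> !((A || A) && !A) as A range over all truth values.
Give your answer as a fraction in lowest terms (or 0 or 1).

1/2

Take A = 1/2:
A && A = 1/2 && 1/2 = 1/2
A && A = 1/2 && 1/2 = 1/2
(A && A) -> (A && A) = 1/2 -> 1/2 = 1
A || A = 1/2 || 1/2 = 1/2
!A = !1/2 = 1/2
(A || A) && !A = 1/2 && 1/2 = 1/2
!((A || A) && !A) = !1/2 = 1/2
((A && A) -> (A && A)) -> !((A || A) && !A) = 1 -> 1/2 = 1/2
No assignment yields a value below 1/2, so this is the minimum.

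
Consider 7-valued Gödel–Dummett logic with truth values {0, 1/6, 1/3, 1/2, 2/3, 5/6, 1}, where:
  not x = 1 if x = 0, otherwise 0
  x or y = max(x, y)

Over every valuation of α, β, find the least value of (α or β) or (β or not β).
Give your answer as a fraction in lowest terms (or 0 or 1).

1/6

Take α = 0, β = 1/6:
α or β = 0 or 1/6 = 1/6
not β = not 1/6 = 0
β or not β = 1/6 or 0 = 1/6
(α or β) or (β or not β) = 1/6 or 1/6 = 1/6
No assignment yields a value below 1/6, so this is the minimum.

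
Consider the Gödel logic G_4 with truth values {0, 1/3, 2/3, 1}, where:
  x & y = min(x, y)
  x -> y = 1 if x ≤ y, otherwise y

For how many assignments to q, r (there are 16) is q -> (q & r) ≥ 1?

q = 0, r = 0 ↦ 1  ≥
q = 0, r = 1/3 ↦ 1  ≥
q = 0, r = 2/3 ↦ 1  ≥
q = 0, r = 1 ↦ 1  ≥
q = 1/3, r = 0 ↦ 0  <
q = 1/3, r = 1/3 ↦ 1  ≥
q = 1/3, r = 2/3 ↦ 1  ≥
q = 1/3, r = 1 ↦ 1  ≥
q = 2/3, r = 0 ↦ 0  <
q = 2/3, r = 1/3 ↦ 1/3  <
q = 2/3, r = 2/3 ↦ 1  ≥
q = 2/3, r = 1 ↦ 1  ≥
q = 1, r = 0 ↦ 0  <
q = 1, r = 1/3 ↦ 1/3  <
q = 1, r = 2/3 ↦ 2/3  <
q = 1, r = 1 ↦ 1  ≥
So 10 of the 16 assignments meet the threshold.

10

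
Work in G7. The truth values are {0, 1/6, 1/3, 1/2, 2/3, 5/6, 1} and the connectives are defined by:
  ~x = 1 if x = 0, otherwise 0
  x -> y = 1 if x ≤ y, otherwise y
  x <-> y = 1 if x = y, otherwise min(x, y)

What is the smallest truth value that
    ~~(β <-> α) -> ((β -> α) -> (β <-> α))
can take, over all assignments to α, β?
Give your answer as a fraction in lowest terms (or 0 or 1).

1/6

Take α = 1/3, β = 1/6:
β <-> α = 1/6 <-> 1/3 = 1/6
~(β <-> α) = ~1/6 = 0
~~(β <-> α) = ~0 = 1
β -> α = 1/6 -> 1/3 = 1
β <-> α = 1/6 <-> 1/3 = 1/6
(β -> α) -> (β <-> α) = 1 -> 1/6 = 1/6
~~(β <-> α) -> ((β -> α) -> (β <-> α)) = 1 -> 1/6 = 1/6
No assignment yields a value below 1/6, so this is the minimum.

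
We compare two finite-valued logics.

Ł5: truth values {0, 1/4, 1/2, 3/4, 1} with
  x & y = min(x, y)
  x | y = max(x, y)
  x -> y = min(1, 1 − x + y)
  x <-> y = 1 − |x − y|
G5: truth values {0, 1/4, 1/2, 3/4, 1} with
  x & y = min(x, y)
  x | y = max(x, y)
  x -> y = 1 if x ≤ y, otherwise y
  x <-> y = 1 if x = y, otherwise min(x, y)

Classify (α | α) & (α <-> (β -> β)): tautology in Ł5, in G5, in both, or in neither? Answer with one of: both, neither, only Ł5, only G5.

neither

In Ł5: at α = 0, β = 0 the value is 0 — not a tautology.
In G5: at α = 0, β = 0 the value is 0 — not a tautology.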